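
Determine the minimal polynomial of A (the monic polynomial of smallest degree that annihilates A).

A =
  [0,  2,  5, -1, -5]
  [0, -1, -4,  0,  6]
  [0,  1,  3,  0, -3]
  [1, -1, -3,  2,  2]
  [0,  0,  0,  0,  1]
x^2 - 2*x + 1

The characteristic polynomial is χ_A(x) = (x - 1)^5, so the eigenvalues are known. The minimal polynomial is
  m_A(x) = Π_λ (x − λ)^{k_λ}
where k_λ is the size of the *largest* Jordan block for λ (equivalently, the smallest k with (A − λI)^k v = 0 for every generalised eigenvector v of λ).

  λ = 1: largest Jordan block has size 2, contributing (x − 1)^2

So m_A(x) = (x - 1)^2 = x^2 - 2*x + 1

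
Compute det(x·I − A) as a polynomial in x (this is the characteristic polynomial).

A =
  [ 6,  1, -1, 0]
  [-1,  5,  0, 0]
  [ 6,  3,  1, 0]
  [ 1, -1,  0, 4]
x^4 - 16*x^3 + 96*x^2 - 256*x + 256

Expanding det(x·I − A) (e.g. by cofactor expansion or by noting that A is similar to its Jordan form J, which has the same characteristic polynomial as A) gives
  χ_A(x) = x^4 - 16*x^3 + 96*x^2 - 256*x + 256
which factors as (x - 4)^4. The eigenvalues (with algebraic multiplicities) are λ = 4 with multiplicity 4.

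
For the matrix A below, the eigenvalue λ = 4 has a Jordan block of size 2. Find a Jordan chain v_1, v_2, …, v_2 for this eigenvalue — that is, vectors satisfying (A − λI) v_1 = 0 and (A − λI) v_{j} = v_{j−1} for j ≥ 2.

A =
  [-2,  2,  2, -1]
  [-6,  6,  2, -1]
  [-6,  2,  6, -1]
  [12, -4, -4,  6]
A Jordan chain for λ = 4 of length 2:
v_1 = (-6, -6, -6, 12)ᵀ
v_2 = (1, 0, 0, 0)ᵀ

Let N = A − (4)·I. We want v_2 with N^2 v_2 = 0 but N^1 v_2 ≠ 0; then v_{j-1} := N · v_j for j = 2, …, 2.

Pick v_2 = (1, 0, 0, 0)ᵀ.
Then v_1 = N · v_2 = (-6, -6, -6, 12)ᵀ.

Sanity check: (A − (4)·I) v_1 = (0, 0, 0, 0)ᵀ = 0. ✓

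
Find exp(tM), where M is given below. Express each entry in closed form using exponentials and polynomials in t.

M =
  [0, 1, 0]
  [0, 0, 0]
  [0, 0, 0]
e^{tM} =
  [1, t, 0]
  [0, 1, 0]
  [0, 0, 1]

Strategy: write M = P · J · P⁻¹ where J is a Jordan canonical form, so e^{tM} = P · e^{tJ} · P⁻¹, and e^{tJ} can be computed block-by-block.

M has Jordan form
J =
  [0, 1, 0]
  [0, 0, 0]
  [0, 0, 0]
(up to reordering of blocks).

Per-block formulas:
  For a 2×2 Jordan block J_2(0): exp(t · J_2(0)) = e^(0t)·(I + t·N), where N is the 2×2 nilpotent shift.
  For a 1×1 block at λ = 0: exp(t · [0]) = [e^(0t)].

After assembling e^{tJ} and conjugating by P, we get:

e^{tM} =
  [1, t, 0]
  [0, 1, 0]
  [0, 0, 1]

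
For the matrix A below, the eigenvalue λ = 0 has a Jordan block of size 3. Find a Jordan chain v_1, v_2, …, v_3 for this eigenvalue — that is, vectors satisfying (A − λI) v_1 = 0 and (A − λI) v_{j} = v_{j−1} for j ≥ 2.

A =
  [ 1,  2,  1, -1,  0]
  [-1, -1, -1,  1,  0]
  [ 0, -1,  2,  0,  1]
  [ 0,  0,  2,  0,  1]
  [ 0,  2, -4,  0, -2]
A Jordan chain for λ = 0 of length 3:
v_1 = (-1, 0, 1, 0, -2)ᵀ
v_2 = (1, -1, 0, 0, 0)ᵀ
v_3 = (1, 0, 0, 0, 0)ᵀ

Let N = A − (0)·I. We want v_3 with N^3 v_3 = 0 but N^2 v_3 ≠ 0; then v_{j-1} := N · v_j for j = 3, …, 2.

Pick v_3 = (1, 0, 0, 0, 0)ᵀ.
Then v_2 = N · v_3 = (1, -1, 0, 0, 0)ᵀ.
Then v_1 = N · v_2 = (-1, 0, 1, 0, -2)ᵀ.

Sanity check: (A − (0)·I) v_1 = (0, 0, 0, 0, 0)ᵀ = 0. ✓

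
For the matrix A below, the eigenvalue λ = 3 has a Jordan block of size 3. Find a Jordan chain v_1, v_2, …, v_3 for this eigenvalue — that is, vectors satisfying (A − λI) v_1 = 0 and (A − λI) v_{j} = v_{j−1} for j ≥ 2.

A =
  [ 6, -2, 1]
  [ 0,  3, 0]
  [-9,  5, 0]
A Jordan chain for λ = 3 of length 3:
v_1 = (-1, 0, 3)ᵀ
v_2 = (-2, 0, 5)ᵀ
v_3 = (0, 1, 0)ᵀ

Let N = A − (3)·I. We want v_3 with N^3 v_3 = 0 but N^2 v_3 ≠ 0; then v_{j-1} := N · v_j for j = 3, …, 2.

Pick v_3 = (0, 1, 0)ᵀ.
Then v_2 = N · v_3 = (-2, 0, 5)ᵀ.
Then v_1 = N · v_2 = (-1, 0, 3)ᵀ.

Sanity check: (A − (3)·I) v_1 = (0, 0, 0)ᵀ = 0. ✓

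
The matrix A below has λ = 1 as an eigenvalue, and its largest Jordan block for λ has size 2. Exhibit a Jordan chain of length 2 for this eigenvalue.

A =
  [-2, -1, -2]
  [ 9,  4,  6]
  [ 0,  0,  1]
A Jordan chain for λ = 1 of length 2:
v_1 = (-3, 9, 0)ᵀ
v_2 = (1, 0, 0)ᵀ

Let N = A − (1)·I. We want v_2 with N^2 v_2 = 0 but N^1 v_2 ≠ 0; then v_{j-1} := N · v_j for j = 2, …, 2.

Pick v_2 = (1, 0, 0)ᵀ.
Then v_1 = N · v_2 = (-3, 9, 0)ᵀ.

Sanity check: (A − (1)·I) v_1 = (0, 0, 0)ᵀ = 0. ✓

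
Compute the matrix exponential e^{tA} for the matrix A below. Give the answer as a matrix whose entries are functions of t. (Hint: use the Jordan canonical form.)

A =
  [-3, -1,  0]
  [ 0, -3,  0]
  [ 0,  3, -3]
e^{tA} =
  [exp(-3*t), -t*exp(-3*t), 0]
  [0, exp(-3*t), 0]
  [0, 3*t*exp(-3*t), exp(-3*t)]

Strategy: write A = P · J · P⁻¹ where J is a Jordan canonical form, so e^{tA} = P · e^{tJ} · P⁻¹, and e^{tJ} can be computed block-by-block.

A has Jordan form
J =
  [-3,  1,  0]
  [ 0, -3,  0]
  [ 0,  0, -3]
(up to reordering of blocks).

Per-block formulas:
  For a 2×2 Jordan block J_2(-3): exp(t · J_2(-3)) = e^(-3t)·(I + t·N), where N is the 2×2 nilpotent shift.
  For a 1×1 block at λ = -3: exp(t · [-3]) = [e^(-3t)].

After assembling e^{tJ} and conjugating by P, we get:

e^{tA} =
  [exp(-3*t), -t*exp(-3*t), 0]
  [0, exp(-3*t), 0]
  [0, 3*t*exp(-3*t), exp(-3*t)]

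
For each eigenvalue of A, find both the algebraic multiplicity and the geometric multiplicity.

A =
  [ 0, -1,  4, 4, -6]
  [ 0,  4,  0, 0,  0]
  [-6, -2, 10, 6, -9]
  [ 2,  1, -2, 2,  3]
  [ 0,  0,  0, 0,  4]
λ = 4: alg = 5, geom = 3

Step 1 — factor the characteristic polynomial to read off the algebraic multiplicities:
  χ_A(x) = (x - 4)^5

Step 2 — compute geometric multiplicities via the rank-nullity identity g(λ) = n − rank(A − λI):
  rank(A − (4)·I) = 2, so dim ker(A − (4)·I) = n − 2 = 3

Summary:
  λ = 4: algebraic multiplicity = 5, geometric multiplicity = 3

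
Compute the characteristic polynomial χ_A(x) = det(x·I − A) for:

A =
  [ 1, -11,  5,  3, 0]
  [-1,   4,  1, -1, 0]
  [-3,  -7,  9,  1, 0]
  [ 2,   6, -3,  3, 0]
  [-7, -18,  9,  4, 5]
x^5 - 22*x^4 + 190*x^3 - 800*x^2 + 1625*x - 1250

Expanding det(x·I − A) (e.g. by cofactor expansion or by noting that A is similar to its Jordan form J, which has the same characteristic polynomial as A) gives
  χ_A(x) = x^5 - 22*x^4 + 190*x^3 - 800*x^2 + 1625*x - 1250
which factors as (x - 5)^4*(x - 2). The eigenvalues (with algebraic multiplicities) are λ = 2 with multiplicity 1, λ = 5 with multiplicity 4.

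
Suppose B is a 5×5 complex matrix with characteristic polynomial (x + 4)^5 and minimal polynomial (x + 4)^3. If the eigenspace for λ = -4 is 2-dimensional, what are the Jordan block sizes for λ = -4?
Block sizes for λ = -4: [3, 2]

Step 1 — from the characteristic polynomial, algebraic multiplicity of λ = -4 is 5. From dim ker(B − (-4)·I) = 2, there are exactly 2 Jordan blocks for λ = -4.
Step 2 — from the minimal polynomial, the factor (x + 4)^3 tells us the largest block for λ = -4 has size 3.
Step 3 — with total size 5, 2 blocks, and largest block 3, the block sizes (in nonincreasing order) are [3, 2].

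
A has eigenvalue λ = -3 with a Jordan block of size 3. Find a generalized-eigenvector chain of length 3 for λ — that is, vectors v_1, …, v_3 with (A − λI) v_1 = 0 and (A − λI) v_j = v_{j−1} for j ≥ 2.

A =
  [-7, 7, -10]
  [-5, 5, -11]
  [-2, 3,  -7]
A Jordan chain for λ = -3 of length 3:
v_1 = (1, 2, 1)ᵀ
v_2 = (-4, -5, -2)ᵀ
v_3 = (1, 0, 0)ᵀ

Let N = A − (-3)·I. We want v_3 with N^3 v_3 = 0 but N^2 v_3 ≠ 0; then v_{j-1} := N · v_j for j = 3, …, 2.

Pick v_3 = (1, 0, 0)ᵀ.
Then v_2 = N · v_3 = (-4, -5, -2)ᵀ.
Then v_1 = N · v_2 = (1, 2, 1)ᵀ.

Sanity check: (A − (-3)·I) v_1 = (0, 0, 0)ᵀ = 0. ✓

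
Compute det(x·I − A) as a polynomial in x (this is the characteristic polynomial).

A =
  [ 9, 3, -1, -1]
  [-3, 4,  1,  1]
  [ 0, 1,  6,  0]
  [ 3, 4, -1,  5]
x^4 - 24*x^3 + 216*x^2 - 864*x + 1296

Expanding det(x·I − A) (e.g. by cofactor expansion or by noting that A is similar to its Jordan form J, which has the same characteristic polynomial as A) gives
  χ_A(x) = x^4 - 24*x^3 + 216*x^2 - 864*x + 1296
which factors as (x - 6)^4. The eigenvalues (with algebraic multiplicities) are λ = 6 with multiplicity 4.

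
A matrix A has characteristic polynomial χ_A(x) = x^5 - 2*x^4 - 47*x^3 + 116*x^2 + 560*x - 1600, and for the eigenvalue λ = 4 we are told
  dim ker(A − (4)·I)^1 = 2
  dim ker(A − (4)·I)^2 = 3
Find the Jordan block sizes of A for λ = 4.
Block sizes for λ = 4: [2, 1]

From the dimensions of kernels of powers, the number of Jordan blocks of size at least j is d_j − d_{j−1} where d_j = dim ker(N^j) (with d_0 = 0). Computing the differences gives [2, 1].
The number of blocks of size exactly k is (#blocks of size ≥ k) − (#blocks of size ≥ k + 1), so the partition is: 1 block(s) of size 1, 1 block(s) of size 2.
In nonincreasing order the block sizes are [2, 1].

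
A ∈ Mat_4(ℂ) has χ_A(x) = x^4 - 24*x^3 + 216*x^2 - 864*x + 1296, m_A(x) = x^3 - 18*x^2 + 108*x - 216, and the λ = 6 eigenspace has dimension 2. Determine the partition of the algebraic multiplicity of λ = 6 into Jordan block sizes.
Block sizes for λ = 6: [3, 1]

Step 1 — from the characteristic polynomial, algebraic multiplicity of λ = 6 is 4. From dim ker(A − (6)·I) = 2, there are exactly 2 Jordan blocks for λ = 6.
Step 2 — from the minimal polynomial, the factor (x − 6)^3 tells us the largest block for λ = 6 has size 3.
Step 3 — with total size 4, 2 blocks, and largest block 3, the block sizes (in nonincreasing order) are [3, 1].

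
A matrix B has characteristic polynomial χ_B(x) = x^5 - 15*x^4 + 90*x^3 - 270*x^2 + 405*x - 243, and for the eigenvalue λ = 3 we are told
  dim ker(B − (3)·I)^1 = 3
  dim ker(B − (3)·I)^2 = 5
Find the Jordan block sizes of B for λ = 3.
Block sizes for λ = 3: [2, 2, 1]

From the dimensions of kernels of powers, the number of Jordan blocks of size at least j is d_j − d_{j−1} where d_j = dim ker(N^j) (with d_0 = 0). Computing the differences gives [3, 2].
The number of blocks of size exactly k is (#blocks of size ≥ k) − (#blocks of size ≥ k + 1), so the partition is: 1 block(s) of size 1, 2 block(s) of size 2.
In nonincreasing order the block sizes are [2, 2, 1].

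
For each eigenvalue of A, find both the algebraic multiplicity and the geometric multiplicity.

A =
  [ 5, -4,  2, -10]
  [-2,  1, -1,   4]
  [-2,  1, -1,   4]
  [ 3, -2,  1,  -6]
λ = -1: alg = 1, geom = 1; λ = 0: alg = 3, geom = 1

Step 1 — factor the characteristic polynomial to read off the algebraic multiplicities:
  χ_A(x) = x^3*(x + 1)

Step 2 — compute geometric multiplicities via the rank-nullity identity g(λ) = n − rank(A − λI):
  rank(A − (-1)·I) = 3, so dim ker(A − (-1)·I) = n − 3 = 1
  rank(A − (0)·I) = 3, so dim ker(A − (0)·I) = n − 3 = 1

Summary:
  λ = -1: algebraic multiplicity = 1, geometric multiplicity = 1
  λ = 0: algebraic multiplicity = 3, geometric multiplicity = 1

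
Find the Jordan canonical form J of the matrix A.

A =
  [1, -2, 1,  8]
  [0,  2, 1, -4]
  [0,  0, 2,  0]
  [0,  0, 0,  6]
J_1(1) ⊕ J_2(2) ⊕ J_1(6)

The characteristic polynomial is
  det(x·I − A) = x^4 - 11*x^3 + 38*x^2 - 52*x + 24 = (x - 6)*(x - 2)^2*(x - 1)

Eigenvalues and multiplicities (the geometric multiplicity of λ is n − rank(A − λI), which equals the number of Jordan blocks for λ):
  λ = 1: algebraic multiplicity = 1, geometric multiplicity = 1
  λ = 2: algebraic multiplicity = 2, geometric multiplicity = 1
  λ = 6: algebraic multiplicity = 1, geometric multiplicity = 1

Determining the block sizes for each eigenvalue:
  λ = 1: one block (gm = 1), so the single block has size am = 1 → block sizes [1]
  λ = 2: one block (gm = 1), so the single block has size am = 2 → block sizes [2]
  λ = 6: one block (gm = 1), so the single block has size am = 1 → block sizes [1]

Assembling the blocks gives a Jordan form
J =
  [1, 0, 0, 0]
  [0, 2, 1, 0]
  [0, 0, 2, 0]
  [0, 0, 0, 6]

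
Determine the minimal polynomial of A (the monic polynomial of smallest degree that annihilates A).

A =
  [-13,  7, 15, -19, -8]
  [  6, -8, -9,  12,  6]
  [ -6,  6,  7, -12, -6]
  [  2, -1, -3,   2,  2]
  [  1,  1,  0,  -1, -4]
x^3 + 9*x^2 + 24*x + 20

The characteristic polynomial is χ_A(x) = (x + 2)^3*(x + 5)^2, so the eigenvalues are known. The minimal polynomial is
  m_A(x) = Π_λ (x − λ)^{k_λ}
where k_λ is the size of the *largest* Jordan block for λ (equivalently, the smallest k with (A − λI)^k v = 0 for every generalised eigenvector v of λ).

  λ = -5: largest Jordan block has size 1, contributing (x + 5)
  λ = -2: largest Jordan block has size 2, contributing (x + 2)^2

So m_A(x) = (x + 2)^2*(x + 5) = x^3 + 9*x^2 + 24*x + 20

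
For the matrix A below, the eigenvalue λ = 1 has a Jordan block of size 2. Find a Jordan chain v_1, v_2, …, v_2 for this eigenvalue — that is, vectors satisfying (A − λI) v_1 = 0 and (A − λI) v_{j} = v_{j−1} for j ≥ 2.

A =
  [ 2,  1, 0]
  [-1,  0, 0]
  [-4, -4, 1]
A Jordan chain for λ = 1 of length 2:
v_1 = (1, -1, -4)ᵀ
v_2 = (1, 0, 0)ᵀ

Let N = A − (1)·I. We want v_2 with N^2 v_2 = 0 but N^1 v_2 ≠ 0; then v_{j-1} := N · v_j for j = 2, …, 2.

Pick v_2 = (1, 0, 0)ᵀ.
Then v_1 = N · v_2 = (1, -1, -4)ᵀ.

Sanity check: (A − (1)·I) v_1 = (0, 0, 0)ᵀ = 0. ✓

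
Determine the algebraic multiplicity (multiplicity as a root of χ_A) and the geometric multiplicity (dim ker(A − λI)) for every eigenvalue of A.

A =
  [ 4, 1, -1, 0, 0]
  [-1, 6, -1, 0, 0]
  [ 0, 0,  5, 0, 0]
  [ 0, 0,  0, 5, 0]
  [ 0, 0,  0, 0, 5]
λ = 5: alg = 5, geom = 4

Step 1 — factor the characteristic polynomial to read off the algebraic multiplicities:
  χ_A(x) = (x - 5)^5

Step 2 — compute geometric multiplicities via the rank-nullity identity g(λ) = n − rank(A − λI):
  rank(A − (5)·I) = 1, so dim ker(A − (5)·I) = n − 1 = 4

Summary:
  λ = 5: algebraic multiplicity = 5, geometric multiplicity = 4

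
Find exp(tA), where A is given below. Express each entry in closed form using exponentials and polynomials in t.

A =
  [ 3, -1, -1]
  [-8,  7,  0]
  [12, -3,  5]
e^{tA} =
  [-2*t*exp(5*t) + exp(5*t), 3*t^2*exp(5*t)/2 - t*exp(5*t), t^2*exp(5*t) - t*exp(5*t)]
  [-8*t*exp(5*t), 6*t^2*exp(5*t) + 2*t*exp(5*t) + exp(5*t), 4*t^2*exp(5*t)]
  [12*t*exp(5*t), -9*t^2*exp(5*t) - 3*t*exp(5*t), -6*t^2*exp(5*t) + exp(5*t)]

Strategy: write A = P · J · P⁻¹ where J is a Jordan canonical form, so e^{tA} = P · e^{tJ} · P⁻¹, and e^{tJ} can be computed block-by-block.

A has Jordan form
J =
  [5, 1, 0]
  [0, 5, 1]
  [0, 0, 5]
(up to reordering of blocks).

Per-block formulas:
  For a 3×3 Jordan block J_3(5): exp(t · J_3(5)) = e^(5t)·(I + t·N + (t^2/2)·N^2), where N is the 3×3 nilpotent shift.

After assembling e^{tJ} and conjugating by P, we get:

e^{tA} =
  [-2*t*exp(5*t) + exp(5*t), 3*t^2*exp(5*t)/2 - t*exp(5*t), t^2*exp(5*t) - t*exp(5*t)]
  [-8*t*exp(5*t), 6*t^2*exp(5*t) + 2*t*exp(5*t) + exp(5*t), 4*t^2*exp(5*t)]
  [12*t*exp(5*t), -9*t^2*exp(5*t) - 3*t*exp(5*t), -6*t^2*exp(5*t) + exp(5*t)]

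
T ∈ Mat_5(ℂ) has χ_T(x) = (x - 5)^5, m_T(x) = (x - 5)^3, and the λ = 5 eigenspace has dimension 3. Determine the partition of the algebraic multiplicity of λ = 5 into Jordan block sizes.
Block sizes for λ = 5: [3, 1, 1]

Step 1 — from the characteristic polynomial, algebraic multiplicity of λ = 5 is 5. From dim ker(T − (5)·I) = 3, there are exactly 3 Jordan blocks for λ = 5.
Step 2 — from the minimal polynomial, the factor (x − 5)^3 tells us the largest block for λ = 5 has size 3.
Step 3 — with total size 5, 3 blocks, and largest block 3, the block sizes (in nonincreasing order) are [3, 1, 1].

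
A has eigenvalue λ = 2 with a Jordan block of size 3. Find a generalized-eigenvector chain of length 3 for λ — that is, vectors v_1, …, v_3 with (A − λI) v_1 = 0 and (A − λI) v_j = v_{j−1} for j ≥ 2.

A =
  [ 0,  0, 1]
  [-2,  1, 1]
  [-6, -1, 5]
A Jordan chain for λ = 2 of length 3:
v_1 = (-2, 0, -4)ᵀ
v_2 = (-2, -2, -6)ᵀ
v_3 = (1, 0, 0)ᵀ

Let N = A − (2)·I. We want v_3 with N^3 v_3 = 0 but N^2 v_3 ≠ 0; then v_{j-1} := N · v_j for j = 3, …, 2.

Pick v_3 = (1, 0, 0)ᵀ.
Then v_2 = N · v_3 = (-2, -2, -6)ᵀ.
Then v_1 = N · v_2 = (-2, 0, -4)ᵀ.

Sanity check: (A − (2)·I) v_1 = (0, 0, 0)ᵀ = 0. ✓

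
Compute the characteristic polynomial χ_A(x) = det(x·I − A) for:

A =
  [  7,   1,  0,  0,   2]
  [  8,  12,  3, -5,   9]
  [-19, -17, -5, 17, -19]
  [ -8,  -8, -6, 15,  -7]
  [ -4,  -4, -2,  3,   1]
x^5 - 30*x^4 + 360*x^3 - 2160*x^2 + 6480*x - 7776

Expanding det(x·I − A) (e.g. by cofactor expansion or by noting that A is similar to its Jordan form J, which has the same characteristic polynomial as A) gives
  χ_A(x) = x^5 - 30*x^4 + 360*x^3 - 2160*x^2 + 6480*x - 7776
which factors as (x - 6)^5. The eigenvalues (with algebraic multiplicities) are λ = 6 with multiplicity 5.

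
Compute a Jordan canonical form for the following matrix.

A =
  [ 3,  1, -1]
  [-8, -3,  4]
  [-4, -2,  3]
J_2(1) ⊕ J_1(1)

The characteristic polynomial is
  det(x·I − A) = x^3 - 3*x^2 + 3*x - 1 = (x - 1)^3

Eigenvalues and multiplicities (the geometric multiplicity of λ is n − rank(A − λI), which equals the number of Jordan blocks for λ):
  λ = 1: algebraic multiplicity = 3, geometric multiplicity = 2

Determining the block sizes for each eigenvalue:
  λ = 1: 2 blocks summing to 3 forces exactly one block of size 2 and the rest size 1 → block sizes [2, 1]

Assembling the blocks gives a Jordan form
J =
  [1, 1, 0]
  [0, 1, 0]
  [0, 0, 1]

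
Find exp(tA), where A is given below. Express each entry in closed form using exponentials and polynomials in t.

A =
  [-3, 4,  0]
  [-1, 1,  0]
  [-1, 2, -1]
e^{tA} =
  [-2*t*exp(-t) + exp(-t), 4*t*exp(-t), 0]
  [-t*exp(-t), 2*t*exp(-t) + exp(-t), 0]
  [-t*exp(-t), 2*t*exp(-t), exp(-t)]

Strategy: write A = P · J · P⁻¹ where J is a Jordan canonical form, so e^{tA} = P · e^{tJ} · P⁻¹, and e^{tJ} can be computed block-by-block.

A has Jordan form
J =
  [-1,  1,  0]
  [ 0, -1,  0]
  [ 0,  0, -1]
(up to reordering of blocks).

Per-block formulas:
  For a 2×2 Jordan block J_2(-1): exp(t · J_2(-1)) = e^(-1t)·(I + t·N), where N is the 2×2 nilpotent shift.
  For a 1×1 block at λ = -1: exp(t · [-1]) = [e^(-1t)].

After assembling e^{tJ} and conjugating by P, we get:

e^{tA} =
  [-2*t*exp(-t) + exp(-t), 4*t*exp(-t), 0]
  [-t*exp(-t), 2*t*exp(-t) + exp(-t), 0]
  [-t*exp(-t), 2*t*exp(-t), exp(-t)]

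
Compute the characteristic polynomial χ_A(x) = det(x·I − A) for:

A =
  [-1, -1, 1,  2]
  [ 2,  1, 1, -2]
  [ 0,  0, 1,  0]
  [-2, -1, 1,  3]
x^4 - 4*x^3 + 6*x^2 - 4*x + 1

Expanding det(x·I − A) (e.g. by cofactor expansion or by noting that A is similar to its Jordan form J, which has the same characteristic polynomial as A) gives
  χ_A(x) = x^4 - 4*x^3 + 6*x^2 - 4*x + 1
which factors as (x - 1)^4. The eigenvalues (with algebraic multiplicities) are λ = 1 with multiplicity 4.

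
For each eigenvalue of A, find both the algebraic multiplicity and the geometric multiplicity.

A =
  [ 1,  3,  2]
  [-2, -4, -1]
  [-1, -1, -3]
λ = -2: alg = 3, geom = 1

Step 1 — factor the characteristic polynomial to read off the algebraic multiplicities:
  χ_A(x) = (x + 2)^3

Step 2 — compute geometric multiplicities via the rank-nullity identity g(λ) = n − rank(A − λI):
  rank(A − (-2)·I) = 2, so dim ker(A − (-2)·I) = n − 2 = 1

Summary:
  λ = -2: algebraic multiplicity = 3, geometric multiplicity = 1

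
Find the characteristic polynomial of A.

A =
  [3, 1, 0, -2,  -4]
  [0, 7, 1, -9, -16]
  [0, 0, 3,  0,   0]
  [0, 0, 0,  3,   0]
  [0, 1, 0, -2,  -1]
x^5 - 15*x^4 + 90*x^3 - 270*x^2 + 405*x - 243

Expanding det(x·I − A) (e.g. by cofactor expansion or by noting that A is similar to its Jordan form J, which has the same characteristic polynomial as A) gives
  χ_A(x) = x^5 - 15*x^4 + 90*x^3 - 270*x^2 + 405*x - 243
which factors as (x - 3)^5. The eigenvalues (with algebraic multiplicities) are λ = 3 with multiplicity 5.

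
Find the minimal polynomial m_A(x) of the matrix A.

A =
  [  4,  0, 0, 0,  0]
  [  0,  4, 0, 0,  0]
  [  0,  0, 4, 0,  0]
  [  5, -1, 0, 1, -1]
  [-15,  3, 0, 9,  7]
x^2 - 8*x + 16

The characteristic polynomial is χ_A(x) = (x - 4)^5, so the eigenvalues are known. The minimal polynomial is
  m_A(x) = Π_λ (x − λ)^{k_λ}
where k_λ is the size of the *largest* Jordan block for λ (equivalently, the smallest k with (A − λI)^k v = 0 for every generalised eigenvector v of λ).

  λ = 4: largest Jordan block has size 2, contributing (x − 4)^2

So m_A(x) = (x - 4)^2 = x^2 - 8*x + 16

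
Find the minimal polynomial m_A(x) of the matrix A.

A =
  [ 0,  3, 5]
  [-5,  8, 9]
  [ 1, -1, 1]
x^3 - 9*x^2 + 27*x - 27

The characteristic polynomial is χ_A(x) = (x - 3)^3, so the eigenvalues are known. The minimal polynomial is
  m_A(x) = Π_λ (x − λ)^{k_λ}
where k_λ is the size of the *largest* Jordan block for λ (equivalently, the smallest k with (A − λI)^k v = 0 for every generalised eigenvector v of λ).

  λ = 3: largest Jordan block has size 3, contributing (x − 3)^3

So m_A(x) = (x - 3)^3 = x^3 - 9*x^2 + 27*x - 27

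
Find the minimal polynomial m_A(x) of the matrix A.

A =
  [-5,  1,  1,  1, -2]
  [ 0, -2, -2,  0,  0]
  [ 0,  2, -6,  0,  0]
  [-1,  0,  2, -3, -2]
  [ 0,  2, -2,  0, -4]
x^3 + 12*x^2 + 48*x + 64

The characteristic polynomial is χ_A(x) = (x + 4)^5, so the eigenvalues are known. The minimal polynomial is
  m_A(x) = Π_λ (x − λ)^{k_λ}
where k_λ is the size of the *largest* Jordan block for λ (equivalently, the smallest k with (A − λI)^k v = 0 for every generalised eigenvector v of λ).

  λ = -4: largest Jordan block has size 3, contributing (x + 4)^3

So m_A(x) = (x + 4)^3 = x^3 + 12*x^2 + 48*x + 64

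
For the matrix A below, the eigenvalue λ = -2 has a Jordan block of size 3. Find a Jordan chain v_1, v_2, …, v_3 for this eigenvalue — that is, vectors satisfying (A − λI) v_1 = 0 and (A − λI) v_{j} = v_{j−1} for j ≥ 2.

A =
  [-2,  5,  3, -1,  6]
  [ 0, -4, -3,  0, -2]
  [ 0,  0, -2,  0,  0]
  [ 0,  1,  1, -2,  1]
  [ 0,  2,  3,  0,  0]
A Jordan chain for λ = -2 of length 3:
v_1 = (1, 0, 0, 0, 0)ᵀ
v_2 = (5, -2, 0, 1, 2)ᵀ
v_3 = (0, 1, 0, 0, 0)ᵀ

Let N = A − (-2)·I. We want v_3 with N^3 v_3 = 0 but N^2 v_3 ≠ 0; then v_{j-1} := N · v_j for j = 3, …, 2.

Pick v_3 = (0, 1, 0, 0, 0)ᵀ.
Then v_2 = N · v_3 = (5, -2, 0, 1, 2)ᵀ.
Then v_1 = N · v_2 = (1, 0, 0, 0, 0)ᵀ.

Sanity check: (A − (-2)·I) v_1 = (0, 0, 0, 0, 0)ᵀ = 0. ✓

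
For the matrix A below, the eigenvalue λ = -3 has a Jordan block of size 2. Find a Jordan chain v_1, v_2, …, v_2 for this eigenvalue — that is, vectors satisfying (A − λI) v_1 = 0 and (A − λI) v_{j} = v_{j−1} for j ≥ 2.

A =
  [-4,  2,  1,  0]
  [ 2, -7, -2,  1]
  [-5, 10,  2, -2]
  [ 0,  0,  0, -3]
A Jordan chain for λ = -3 of length 2:
v_1 = (-1, 2, -5, 0)ᵀ
v_2 = (1, 0, 0, 0)ᵀ

Let N = A − (-3)·I. We want v_2 with N^2 v_2 = 0 but N^1 v_2 ≠ 0; then v_{j-1} := N · v_j for j = 2, …, 2.

Pick v_2 = (1, 0, 0, 0)ᵀ.
Then v_1 = N · v_2 = (-1, 2, -5, 0)ᵀ.

Sanity check: (A − (-3)·I) v_1 = (0, 0, 0, 0)ᵀ = 0. ✓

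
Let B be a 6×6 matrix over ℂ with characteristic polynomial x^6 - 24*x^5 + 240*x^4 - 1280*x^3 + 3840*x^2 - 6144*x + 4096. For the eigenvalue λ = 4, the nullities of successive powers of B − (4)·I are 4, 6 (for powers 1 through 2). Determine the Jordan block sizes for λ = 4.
Block sizes for λ = 4: [2, 2, 1, 1]

From the dimensions of kernels of powers, the number of Jordan blocks of size at least j is d_j − d_{j−1} where d_j = dim ker(N^j) (with d_0 = 0). Computing the differences gives [4, 2].
The number of blocks of size exactly k is (#blocks of size ≥ k) − (#blocks of size ≥ k + 1), so the partition is: 2 block(s) of size 1, 2 block(s) of size 2.
In nonincreasing order the block sizes are [2, 2, 1, 1].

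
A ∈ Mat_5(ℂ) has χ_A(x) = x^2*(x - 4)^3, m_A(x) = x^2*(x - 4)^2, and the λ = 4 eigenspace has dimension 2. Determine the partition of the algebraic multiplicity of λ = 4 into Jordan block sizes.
Block sizes for λ = 4: [2, 1]

Step 1 — from the characteristic polynomial, algebraic multiplicity of λ = 4 is 3. From dim ker(A − (4)·I) = 2, there are exactly 2 Jordan blocks for λ = 4.
Step 2 — from the minimal polynomial, the factor (x − 4)^2 tells us the largest block for λ = 4 has size 2.
Step 3 — with total size 3, 2 blocks, and largest block 2, the block sizes (in nonincreasing order) are [2, 1].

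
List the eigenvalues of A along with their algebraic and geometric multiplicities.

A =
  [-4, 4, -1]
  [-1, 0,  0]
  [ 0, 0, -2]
λ = -2: alg = 3, geom = 1

Step 1 — factor the characteristic polynomial to read off the algebraic multiplicities:
  χ_A(x) = (x + 2)^3

Step 2 — compute geometric multiplicities via the rank-nullity identity g(λ) = n − rank(A − λI):
  rank(A − (-2)·I) = 2, so dim ker(A − (-2)·I) = n − 2 = 1

Summary:
  λ = -2: algebraic multiplicity = 3, geometric multiplicity = 1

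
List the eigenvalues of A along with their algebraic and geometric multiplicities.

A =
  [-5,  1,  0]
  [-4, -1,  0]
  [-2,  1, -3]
λ = -3: alg = 3, geom = 2

Step 1 — factor the characteristic polynomial to read off the algebraic multiplicities:
  χ_A(x) = (x + 3)^3

Step 2 — compute geometric multiplicities via the rank-nullity identity g(λ) = n − rank(A − λI):
  rank(A − (-3)·I) = 1, so dim ker(A − (-3)·I) = n − 1 = 2

Summary:
  λ = -3: algebraic multiplicity = 3, geometric multiplicity = 2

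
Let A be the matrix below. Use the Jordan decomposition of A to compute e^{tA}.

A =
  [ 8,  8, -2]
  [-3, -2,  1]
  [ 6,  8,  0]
e^{tA} =
  [6*t*exp(2*t) + exp(2*t), 8*t*exp(2*t), -2*t*exp(2*t)]
  [-3*t*exp(2*t), -4*t*exp(2*t) + exp(2*t), t*exp(2*t)]
  [6*t*exp(2*t), 8*t*exp(2*t), -2*t*exp(2*t) + exp(2*t)]

Strategy: write A = P · J · P⁻¹ where J is a Jordan canonical form, so e^{tA} = P · e^{tJ} · P⁻¹, and e^{tJ} can be computed block-by-block.

A has Jordan form
J =
  [2, 1, 0]
  [0, 2, 0]
  [0, 0, 2]
(up to reordering of blocks).

Per-block formulas:
  For a 2×2 Jordan block J_2(2): exp(t · J_2(2)) = e^(2t)·(I + t·N), where N is the 2×2 nilpotent shift.
  For a 1×1 block at λ = 2: exp(t · [2]) = [e^(2t)].

After assembling e^{tJ} and conjugating by P, we get:

e^{tA} =
  [6*t*exp(2*t) + exp(2*t), 8*t*exp(2*t), -2*t*exp(2*t)]
  [-3*t*exp(2*t), -4*t*exp(2*t) + exp(2*t), t*exp(2*t)]
  [6*t*exp(2*t), 8*t*exp(2*t), -2*t*exp(2*t) + exp(2*t)]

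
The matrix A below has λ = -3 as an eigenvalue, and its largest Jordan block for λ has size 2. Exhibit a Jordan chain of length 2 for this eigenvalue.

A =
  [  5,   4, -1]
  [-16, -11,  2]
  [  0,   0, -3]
A Jordan chain for λ = -3 of length 2:
v_1 = (8, -16, 0)ᵀ
v_2 = (1, 0, 0)ᵀ

Let N = A − (-3)·I. We want v_2 with N^2 v_2 = 0 but N^1 v_2 ≠ 0; then v_{j-1} := N · v_j for j = 2, …, 2.

Pick v_2 = (1, 0, 0)ᵀ.
Then v_1 = N · v_2 = (8, -16, 0)ᵀ.

Sanity check: (A − (-3)·I) v_1 = (0, 0, 0)ᵀ = 0. ✓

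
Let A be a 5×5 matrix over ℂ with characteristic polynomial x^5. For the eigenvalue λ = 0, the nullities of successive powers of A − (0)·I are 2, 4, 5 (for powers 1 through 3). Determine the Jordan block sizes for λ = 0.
Block sizes for λ = 0: [3, 2]

From the dimensions of kernels of powers, the number of Jordan blocks of size at least j is d_j − d_{j−1} where d_j = dim ker(N^j) (with d_0 = 0). Computing the differences gives [2, 2, 1].
The number of blocks of size exactly k is (#blocks of size ≥ k) − (#blocks of size ≥ k + 1), so the partition is: 1 block(s) of size 2, 1 block(s) of size 3.
In nonincreasing order the block sizes are [3, 2].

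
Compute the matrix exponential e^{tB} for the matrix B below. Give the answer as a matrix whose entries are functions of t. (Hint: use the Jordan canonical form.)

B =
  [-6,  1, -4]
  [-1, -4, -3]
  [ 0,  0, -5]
e^{tB} =
  [-t*exp(-5*t) + exp(-5*t), t*exp(-5*t), t^2*exp(-5*t)/2 - 4*t*exp(-5*t)]
  [-t*exp(-5*t), t*exp(-5*t) + exp(-5*t), t^2*exp(-5*t)/2 - 3*t*exp(-5*t)]
  [0, 0, exp(-5*t)]

Strategy: write B = P · J · P⁻¹ where J is a Jordan canonical form, so e^{tB} = P · e^{tJ} · P⁻¹, and e^{tJ} can be computed block-by-block.

B has Jordan form
J =
  [-5,  1,  0]
  [ 0, -5,  1]
  [ 0,  0, -5]
(up to reordering of blocks).

Per-block formulas:
  For a 3×3 Jordan block J_3(-5): exp(t · J_3(-5)) = e^(-5t)·(I + t·N + (t^2/2)·N^2), where N is the 3×3 nilpotent shift.

After assembling e^{tJ} and conjugating by P, we get:

e^{tB} =
  [-t*exp(-5*t) + exp(-5*t), t*exp(-5*t), t^2*exp(-5*t)/2 - 4*t*exp(-5*t)]
  [-t*exp(-5*t), t*exp(-5*t) + exp(-5*t), t^2*exp(-5*t)/2 - 3*t*exp(-5*t)]
  [0, 0, exp(-5*t)]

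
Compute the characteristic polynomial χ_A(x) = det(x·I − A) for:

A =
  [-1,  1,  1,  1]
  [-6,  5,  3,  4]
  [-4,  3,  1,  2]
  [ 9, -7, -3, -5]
x^4

Expanding det(x·I − A) (e.g. by cofactor expansion or by noting that A is similar to its Jordan form J, which has the same characteristic polynomial as A) gives
  χ_A(x) = x^4
which factors as x^4. The eigenvalues (with algebraic multiplicities) are λ = 0 with multiplicity 4.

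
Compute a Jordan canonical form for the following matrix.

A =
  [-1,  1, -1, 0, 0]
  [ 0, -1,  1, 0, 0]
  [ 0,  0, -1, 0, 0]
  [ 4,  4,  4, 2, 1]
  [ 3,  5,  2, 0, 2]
J_3(-1) ⊕ J_2(2)

The characteristic polynomial is
  det(x·I − A) = x^5 - x^4 - 5*x^3 + x^2 + 8*x + 4 = (x - 2)^2*(x + 1)^3

Eigenvalues and multiplicities (the geometric multiplicity of λ is n − rank(A − λI), which equals the number of Jordan blocks for λ):
  λ = -1: algebraic multiplicity = 3, geometric multiplicity = 1
  λ = 2: algebraic multiplicity = 2, geometric multiplicity = 1

Determining the block sizes for each eigenvalue:
  λ = -1: one block (gm = 1), so the single block has size am = 3 → block sizes [3]
  λ = 2: one block (gm = 1), so the single block has size am = 2 → block sizes [2]

Assembling the blocks gives a Jordan form
J =
  [-1,  1,  0, 0, 0]
  [ 0, -1,  1, 0, 0]
  [ 0,  0, -1, 0, 0]
  [ 0,  0,  0, 2, 1]
  [ 0,  0,  0, 0, 2]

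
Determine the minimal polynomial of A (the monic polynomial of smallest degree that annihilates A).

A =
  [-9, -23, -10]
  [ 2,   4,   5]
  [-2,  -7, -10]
x^3 + 15*x^2 + 75*x + 125

The characteristic polynomial is χ_A(x) = (x + 5)^3, so the eigenvalues are known. The minimal polynomial is
  m_A(x) = Π_λ (x − λ)^{k_λ}
where k_λ is the size of the *largest* Jordan block for λ (equivalently, the smallest k with (A − λI)^k v = 0 for every generalised eigenvector v of λ).

  λ = -5: largest Jordan block has size 3, contributing (x + 5)^3

So m_A(x) = (x + 5)^3 = x^3 + 15*x^2 + 75*x + 125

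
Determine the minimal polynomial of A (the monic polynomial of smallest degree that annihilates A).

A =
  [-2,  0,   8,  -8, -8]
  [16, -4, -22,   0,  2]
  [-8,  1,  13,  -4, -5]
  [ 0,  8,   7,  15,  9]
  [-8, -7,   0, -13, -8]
x^4 - 16*x^3 + 72*x^2 - 432

The characteristic polynomial is χ_A(x) = (x - 6)^3*(x + 2)^2, so the eigenvalues are known. The minimal polynomial is
  m_A(x) = Π_λ (x − λ)^{k_λ}
where k_λ is the size of the *largest* Jordan block for λ (equivalently, the smallest k with (A − λI)^k v = 0 for every generalised eigenvector v of λ).

  λ = -2: largest Jordan block has size 1, contributing (x + 2)
  λ = 6: largest Jordan block has size 3, contributing (x − 6)^3

So m_A(x) = (x - 6)^3*(x + 2) = x^4 - 16*x^3 + 72*x^2 - 432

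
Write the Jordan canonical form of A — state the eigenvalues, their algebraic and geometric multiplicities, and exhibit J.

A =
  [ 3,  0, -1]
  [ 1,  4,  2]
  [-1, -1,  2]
J_3(3)

The characteristic polynomial is
  det(x·I − A) = x^3 - 9*x^2 + 27*x - 27 = (x - 3)^3

Eigenvalues and multiplicities (the geometric multiplicity of λ is n − rank(A − λI), which equals the number of Jordan blocks for λ):
  λ = 3: algebraic multiplicity = 3, geometric multiplicity = 1

Determining the block sizes for each eigenvalue:
  λ = 3: one block (gm = 1), so the single block has size am = 3 → block sizes [3]

Assembling the blocks gives a Jordan form
J =
  [3, 1, 0]
  [0, 3, 1]
  [0, 0, 3]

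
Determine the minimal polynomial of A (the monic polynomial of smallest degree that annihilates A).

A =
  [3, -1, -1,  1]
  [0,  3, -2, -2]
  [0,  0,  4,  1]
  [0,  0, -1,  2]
x^2 - 6*x + 9

The characteristic polynomial is χ_A(x) = (x - 3)^4, so the eigenvalues are known. The minimal polynomial is
  m_A(x) = Π_λ (x − λ)^{k_λ}
where k_λ is the size of the *largest* Jordan block for λ (equivalently, the smallest k with (A − λI)^k v = 0 for every generalised eigenvector v of λ).

  λ = 3: largest Jordan block has size 2, contributing (x − 3)^2

So m_A(x) = (x - 3)^2 = x^2 - 6*x + 9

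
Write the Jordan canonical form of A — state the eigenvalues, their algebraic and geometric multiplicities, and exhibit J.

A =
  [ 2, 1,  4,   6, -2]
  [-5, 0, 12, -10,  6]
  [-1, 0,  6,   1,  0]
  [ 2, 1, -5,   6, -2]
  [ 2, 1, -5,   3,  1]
J_2(3) ⊕ J_2(3) ⊕ J_1(3)

The characteristic polynomial is
  det(x·I − A) = x^5 - 15*x^4 + 90*x^3 - 270*x^2 + 405*x - 243 = (x - 3)^5

Eigenvalues and multiplicities (the geometric multiplicity of λ is n − rank(A − λI), which equals the number of Jordan blocks for λ):
  λ = 3: algebraic multiplicity = 5, geometric multiplicity = 3

Determining the block sizes for each eigenvalue:
  λ = 3: with am = 5 and gm = 3, the partition is not yet determined (e.g. several partitions of 5 into 3 parts exist). Let N = A − (3)·I. Computing rank(N^1) = 2, rank(N^2) = 0; the number of blocks of size ≥ j is rank(N^{j−1}) − rank(N^j), giving [3, 2]. So we have 2 block(s) of size 2, 1 block(s) of size 1 → block sizes [2, 2, 1]

Assembling the blocks gives a Jordan form
J =
  [3, 1, 0, 0, 0]
  [0, 3, 0, 0, 0]
  [0, 0, 3, 1, 0]
  [0, 0, 0, 3, 0]
  [0, 0, 0, 0, 3]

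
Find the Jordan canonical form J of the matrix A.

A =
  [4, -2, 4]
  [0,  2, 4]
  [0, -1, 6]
J_2(4) ⊕ J_1(4)

The characteristic polynomial is
  det(x·I − A) = x^3 - 12*x^2 + 48*x - 64 = (x - 4)^3

Eigenvalues and multiplicities (the geometric multiplicity of λ is n − rank(A − λI), which equals the number of Jordan blocks for λ):
  λ = 4: algebraic multiplicity = 3, geometric multiplicity = 2

Determining the block sizes for each eigenvalue:
  λ = 4: 2 blocks summing to 3 forces exactly one block of size 2 and the rest size 1 → block sizes [2, 1]

Assembling the blocks gives a Jordan form
J =
  [4, 1, 0]
  [0, 4, 0]
  [0, 0, 4]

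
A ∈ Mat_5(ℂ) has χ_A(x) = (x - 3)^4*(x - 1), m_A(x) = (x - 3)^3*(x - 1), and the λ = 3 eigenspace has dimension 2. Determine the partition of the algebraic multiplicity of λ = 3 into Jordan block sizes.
Block sizes for λ = 3: [3, 1]

Step 1 — from the characteristic polynomial, algebraic multiplicity of λ = 3 is 4. From dim ker(A − (3)·I) = 2, there are exactly 2 Jordan blocks for λ = 3.
Step 2 — from the minimal polynomial, the factor (x − 3)^3 tells us the largest block for λ = 3 has size 3.
Step 3 — with total size 4, 2 blocks, and largest block 3, the block sizes (in nonincreasing order) are [3, 1].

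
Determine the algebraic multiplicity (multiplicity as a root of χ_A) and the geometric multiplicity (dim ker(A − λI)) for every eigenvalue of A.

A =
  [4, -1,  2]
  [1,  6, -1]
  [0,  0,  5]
λ = 5: alg = 3, geom = 1

Step 1 — factor the characteristic polynomial to read off the algebraic multiplicities:
  χ_A(x) = (x - 5)^3

Step 2 — compute geometric multiplicities via the rank-nullity identity g(λ) = n − rank(A − λI):
  rank(A − (5)·I) = 2, so dim ker(A − (5)·I) = n − 2 = 1

Summary:
  λ = 5: algebraic multiplicity = 3, geometric multiplicity = 1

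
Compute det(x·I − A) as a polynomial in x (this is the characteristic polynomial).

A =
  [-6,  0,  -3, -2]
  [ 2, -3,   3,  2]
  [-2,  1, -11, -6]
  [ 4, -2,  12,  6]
x^4 + 14*x^3 + 72*x^2 + 160*x + 128

Expanding det(x·I − A) (e.g. by cofactor expansion or by noting that A is similar to its Jordan form J, which has the same characteristic polynomial as A) gives
  χ_A(x) = x^4 + 14*x^3 + 72*x^2 + 160*x + 128
which factors as (x + 2)*(x + 4)^3. The eigenvalues (with algebraic multiplicities) are λ = -4 with multiplicity 3, λ = -2 with multiplicity 1.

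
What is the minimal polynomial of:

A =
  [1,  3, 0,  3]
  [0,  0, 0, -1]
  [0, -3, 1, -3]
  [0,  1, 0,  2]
x^2 - 2*x + 1

The characteristic polynomial is χ_A(x) = (x - 1)^4, so the eigenvalues are known. The minimal polynomial is
  m_A(x) = Π_λ (x − λ)^{k_λ}
where k_λ is the size of the *largest* Jordan block for λ (equivalently, the smallest k with (A − λI)^k v = 0 for every generalised eigenvector v of λ).

  λ = 1: largest Jordan block has size 2, contributing (x − 1)^2

So m_A(x) = (x - 1)^2 = x^2 - 2*x + 1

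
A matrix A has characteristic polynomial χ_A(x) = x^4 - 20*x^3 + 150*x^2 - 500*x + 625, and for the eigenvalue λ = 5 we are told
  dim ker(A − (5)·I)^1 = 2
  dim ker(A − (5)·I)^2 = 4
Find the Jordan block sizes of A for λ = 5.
Block sizes for λ = 5: [2, 2]

From the dimensions of kernels of powers, the number of Jordan blocks of size at least j is d_j − d_{j−1} where d_j = dim ker(N^j) (with d_0 = 0). Computing the differences gives [2, 2].
The number of blocks of size exactly k is (#blocks of size ≥ k) − (#blocks of size ≥ k + 1), so the partition is: 2 block(s) of size 2.
In nonincreasing order the block sizes are [2, 2].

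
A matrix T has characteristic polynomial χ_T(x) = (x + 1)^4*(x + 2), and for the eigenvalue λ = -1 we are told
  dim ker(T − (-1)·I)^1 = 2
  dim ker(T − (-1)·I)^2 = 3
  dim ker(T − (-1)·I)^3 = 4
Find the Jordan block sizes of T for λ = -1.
Block sizes for λ = -1: [3, 1]

From the dimensions of kernels of powers, the number of Jordan blocks of size at least j is d_j − d_{j−1} where d_j = dim ker(N^j) (with d_0 = 0). Computing the differences gives [2, 1, 1].
The number of blocks of size exactly k is (#blocks of size ≥ k) − (#blocks of size ≥ k + 1), so the partition is: 1 block(s) of size 1, 1 block(s) of size 3.
In nonincreasing order the block sizes are [3, 1].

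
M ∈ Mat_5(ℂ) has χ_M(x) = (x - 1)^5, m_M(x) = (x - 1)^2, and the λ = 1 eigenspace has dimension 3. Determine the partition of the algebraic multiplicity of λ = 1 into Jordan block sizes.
Block sizes for λ = 1: [2, 2, 1]

Step 1 — from the characteristic polynomial, algebraic multiplicity of λ = 1 is 5. From dim ker(M − (1)·I) = 3, there are exactly 3 Jordan blocks for λ = 1.
Step 2 — from the minimal polynomial, the factor (x − 1)^2 tells us the largest block for λ = 1 has size 2.
Step 3 — with total size 5, 3 blocks, and largest block 2, the block sizes (in nonincreasing order) are [2, 2, 1].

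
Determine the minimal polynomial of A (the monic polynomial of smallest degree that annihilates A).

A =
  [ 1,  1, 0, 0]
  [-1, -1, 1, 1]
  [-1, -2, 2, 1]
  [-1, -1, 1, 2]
x^3 - 3*x^2 + 3*x - 1

The characteristic polynomial is χ_A(x) = (x - 1)^4, so the eigenvalues are known. The minimal polynomial is
  m_A(x) = Π_λ (x − λ)^{k_λ}
where k_λ is the size of the *largest* Jordan block for λ (equivalently, the smallest k with (A − λI)^k v = 0 for every generalised eigenvector v of λ).

  λ = 1: largest Jordan block has size 3, contributing (x − 1)^3

So m_A(x) = (x - 1)^3 = x^3 - 3*x^2 + 3*x - 1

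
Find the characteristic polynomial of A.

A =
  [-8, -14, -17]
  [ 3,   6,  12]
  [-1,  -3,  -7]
x^3 + 9*x^2 + 27*x + 27

Expanding det(x·I − A) (e.g. by cofactor expansion or by noting that A is similar to its Jordan form J, which has the same characteristic polynomial as A) gives
  χ_A(x) = x^3 + 9*x^2 + 27*x + 27
which factors as (x + 3)^3. The eigenvalues (with algebraic multiplicities) are λ = -3 with multiplicity 3.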